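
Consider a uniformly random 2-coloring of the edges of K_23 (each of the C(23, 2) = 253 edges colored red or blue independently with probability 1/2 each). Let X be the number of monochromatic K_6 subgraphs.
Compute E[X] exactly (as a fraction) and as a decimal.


Let X = Σ_S X_S over the C(23, 6) = 100947 subsets S of size 6, where X_S = 1 if the K_6 on S is monochromatic.
For a fixed S, the K_6 on S has C(6, 2) = 15 edges. P[all 15 edges red] = (1/2)^15, and likewise for blue, so P[monochromatic] = 2·(1/2)^15 = 2^{1 − 15} = 1/16384.
Summing: E[X] = C(23, 6) · 2^{1 − 15} = 100947 · 1/16384 = 100947/16384.
Numerically: E[X] ≈ 6.161.

E[X] = C(23,6)·2^(1−C(6,2)) = 100947/16384 ≈ 6.161.


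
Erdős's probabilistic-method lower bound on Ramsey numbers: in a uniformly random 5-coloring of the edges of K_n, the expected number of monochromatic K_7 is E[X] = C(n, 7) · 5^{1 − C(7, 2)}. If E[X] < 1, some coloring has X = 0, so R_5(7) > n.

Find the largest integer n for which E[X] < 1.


We need C(n, 7) · 5^{1 − 21} < 1, i.e. C(n, 7) < 5^{21 − 1} = 95367431640625.
Check values of n near the boundary:
  n = 336: C(336, 7) = 90079147136880; 90079147136880 < 95367431640625? YES
  n = 337: C(337, 7) = 91989916924632; 91989916924632 < 95367431640625? YES
  n = 338: C(338, 7) = 93935323022736; 93935323022736 < 95367431640625? YES
  n = 339: C(339, 7) = 95915887062372; 95915887062372 < 95367431640625? NO
  n = 340: C(340, 7) = 97932136940560; 97932136940560 < 95367431640625? NO
The largest n with C(n, 7) < 95367431640625 is n = 338 (where E[X] = 93935323022736/95367431640625 ≈ 0.9849833). Hence R_5(7) > 338, i.e. R_5(7) ≥ 339.

Largest n = 338; hence R_5(7) > 338.


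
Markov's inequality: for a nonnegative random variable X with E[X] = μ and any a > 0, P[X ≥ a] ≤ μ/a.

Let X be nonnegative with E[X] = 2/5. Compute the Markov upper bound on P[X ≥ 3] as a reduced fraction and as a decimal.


μ = E[X] = 2/5, a = 3.
Markov: P[X ≥ 3] ≤ μ/a = (2/5)/3 = 2/15.
Numerically: ≈ 0.133333.
(Since a = 3 > μ = 0.400000, the bound 2/15 is < 1 and informative.)

P[X ≥ 3] ≤ 2/15 ≈ 0.133333.


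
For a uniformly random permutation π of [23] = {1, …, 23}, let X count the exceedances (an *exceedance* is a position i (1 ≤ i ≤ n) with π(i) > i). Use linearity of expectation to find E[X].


Write X = Σ_{i=1}^{23} X_i, where X_i = 1_{π(i) > i}.
For each fixed i, π(i) is uniform over {1, …, 23} (marginal of a uniform permutation), so P[π(i) > i] = (n − i)/n. Summing: Σ_{i=1}^{23} (n − i)/n = (0 + 1 + … + 22)/23 = 23(23 − 1)/(2·23) = (23 − 1)/2.
Hence E[X] = Σ_{i=1}^{23} (23 − i)/23 = 11 ≈ 11.000000.

E[X] = 11 = 11.000000.


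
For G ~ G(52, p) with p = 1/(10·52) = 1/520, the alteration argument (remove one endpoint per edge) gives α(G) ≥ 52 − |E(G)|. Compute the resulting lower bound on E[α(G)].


E[|E(G)|] = C(52, 2)·p = 1326 · (1/520) = 51/20.
E[α(G)] ≥ n − E[|E(G)|] = 52 − 51/20 = 989/20.
Numerically: ≈ 49.45000.
(This is only a lower bound; the true E[α(G)] may be larger.)

E[α(G)] ≥ 989/20 ≈ 49.45000.


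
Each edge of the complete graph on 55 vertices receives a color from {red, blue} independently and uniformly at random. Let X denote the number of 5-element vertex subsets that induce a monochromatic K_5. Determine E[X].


Let X = Σ_S X_S over the C(55, 5) = 3478761 subsets S of size 5, where X_S = 1 if the K_5 on S is monochromatic.
For a fixed S, the K_5 on S has C(5, 2) = 10 edges. P[all 10 edges red] = (1/2)^10, and likewise for blue, so P[monochromatic] = 2·(1/2)^10 = 2^{1 − 10} = 1/512.
By linearity: E[X] = C(55, 5) · 2^{1 − 10} = 3478761 · 1/512 = 3478761/512.
Numerically: E[X] ≈ 6794.4551.

E[X] = C(55,5)·2^(1−C(5,2)) = 3478761/512 ≈ 6794.4551.


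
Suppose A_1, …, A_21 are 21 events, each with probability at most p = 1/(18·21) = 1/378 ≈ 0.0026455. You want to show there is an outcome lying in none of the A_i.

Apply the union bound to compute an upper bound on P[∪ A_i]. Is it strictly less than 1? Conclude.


Union bound: P[∪_{i=1}^{21} A_i] ≤ Σ_i P[A_i] ≤ 21·p = 21·(1/378) = 1/18.
Numerically: 1/18 ≈ 0.0555556.
Is 1/18 < 1? YES.
Since P[∪ A_i] ≤ 1/18 < 1, the complement has P[∩ A_i^c] ≥ 1 − 1/18 = 17/18 > 0, so some outcome avoids every A_i.

21·p = 1/18 ≈ 0.0555556; existence CERTIFIED by the union bound.


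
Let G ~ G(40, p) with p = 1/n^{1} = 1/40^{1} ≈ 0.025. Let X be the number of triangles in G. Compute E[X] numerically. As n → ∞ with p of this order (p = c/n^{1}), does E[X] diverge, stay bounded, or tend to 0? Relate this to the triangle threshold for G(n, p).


Number of potential triangles: C(40, 3) = 9880.
Each occurs with probability p³ ≈ (0.025)³ ≈ 1.562500e-05.
By linearity: E[X] = C(40, 3)·p³ ≈ 9880 · 1.562500e-05 ≈ 0.1544.
Here α = 1, so p = 1/n is exactly at the triangle threshold p ~ 1/n. Asymptotically E[X] → c³/6 = 1³/6 = 1/6 ≈ 0.1667, a bounded constant. In this regime the triangle count is asymptotically Poisson(c³/6).

E[X] ≈ 0.1544; in regime p = Θ(1/n^{1}) E[X] stays bounded (at the triangle threshold p ~ 1/n).


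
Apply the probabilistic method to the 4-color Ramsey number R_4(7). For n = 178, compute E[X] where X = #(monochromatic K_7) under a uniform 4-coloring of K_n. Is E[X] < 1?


E[X] = C(178, 7) · 4^{1 − 21} = 996867063280 · 4^{−20} = 996867063280/1099511627776.
As a reduced fraction: E[X] = 62304191455/68719476736 ≈ 0.9066453.
Is E[X] < 1? YES.
Since E[X] < 1, there exists a 4-coloring of K_{178} with no monochromatic K_7; hence R_4(7) > 178.

E[X] = 62304191455/68719476736 ≈ 0.9066453; E[X] < 1, so R_4(7) > 178.


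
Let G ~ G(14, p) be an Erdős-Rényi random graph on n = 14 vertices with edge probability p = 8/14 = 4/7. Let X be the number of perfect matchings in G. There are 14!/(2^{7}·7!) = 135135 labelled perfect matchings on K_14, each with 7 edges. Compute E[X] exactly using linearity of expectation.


K_14 has 14!/(2^{7}·7!) = 135135 labelled perfect matchings.
For each such perfect matching H, let X_H = 1 if all 7 edges of H are present in G. Then P[X_H = 1] = p^{7} = (4/7)^{7} = 16384/823543.
Summing the indicators: E[X] = Σ_H E[X_H] = 135135 · p^{7} = 135135 · 16384/823543 = 316293120/117649.
Numerically: E[X] ≈ 2688.4.

E[X] = 135135 · (4/7)^{7} = 316293120/117649 ≈ 2688.4.


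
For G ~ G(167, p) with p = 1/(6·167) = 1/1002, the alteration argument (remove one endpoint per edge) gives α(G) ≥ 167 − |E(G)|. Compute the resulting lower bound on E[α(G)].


E[|E(G)|] = C(167, 2)·p = 13861 · (1/1002) = 83/6.
E[α(G)] ≥ n − E[|E(G)|] = 167 − 83/6 = 919/6.
Numerically: ≈ 153.166667.
(This is only a lower bound; the true E[α(G)] may be larger.)

E[α(G)] ≥ 919/6 ≈ 153.166667.


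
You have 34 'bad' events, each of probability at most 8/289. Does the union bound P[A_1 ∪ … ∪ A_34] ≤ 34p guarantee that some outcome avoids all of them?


Union bound: P[∪_{i=1}^{34} A_i] ≤ Σ_i P[A_i] ≤ 34·p = 34·(8/289) = 16/17.
Numerically: 16/17 ≈ 0.9412.
Is 16/17 < 1? YES.
Since P[∪ A_i] ≤ 16/17 < 1, the complement has P[∩ A_i^c] ≥ 1 − 16/17 = 1/17 > 0, so some outcome avoids every A_i.

34·p = 16/17 ≈ 0.9412; existence CERTIFIED by the union bound.


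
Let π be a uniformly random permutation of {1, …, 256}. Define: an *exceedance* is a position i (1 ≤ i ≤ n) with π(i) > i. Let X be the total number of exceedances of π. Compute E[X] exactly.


Write X = Σ_{i=1}^{256} X_i, where X_i = 1_{π(i) > i}.
For each fixed i, π(i) is uniform over {1, …, 256} (marginal of a uniform permutation), so P[π(i) > i] = (n − i)/n. Summing: Σ_{i=1}^{256} (n − i)/n = (0 + 1 + … + 255)/256 = 256(256 − 1)/(2·256) = (256 − 1)/2.
Hence E[X] = Σ_{i=1}^{256} (256 − i)/256 = 255/2 ≈ 127.5000.

E[X] = 255/2 = 127.5000.


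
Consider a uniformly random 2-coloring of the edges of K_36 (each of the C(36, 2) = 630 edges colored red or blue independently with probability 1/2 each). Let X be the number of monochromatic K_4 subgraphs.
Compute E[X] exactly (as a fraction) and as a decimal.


Let X = Σ_S X_S over the C(36, 4) = 58905 subsets S of size 4, where X_S = 1 if the K_4 on S is monochromatic.
For a fixed S, the K_4 on S has C(4, 2) = 6 edges. P[all 6 edges red] = (1/2)^6, and likewise for blue, so P[monochromatic] = 2·(1/2)^6 = 2^{1 − 6} = 1/32.
By linearity of expectation: E[X] = C(36, 4) · 2^{1 − 6} = 58905 · 1/32 = 58905/32.
Numerically: E[X] ≈ 1840.781250.

E[X] = C(36,4)·2^(1−C(4,2)) = 58905/32 ≈ 1840.781250.


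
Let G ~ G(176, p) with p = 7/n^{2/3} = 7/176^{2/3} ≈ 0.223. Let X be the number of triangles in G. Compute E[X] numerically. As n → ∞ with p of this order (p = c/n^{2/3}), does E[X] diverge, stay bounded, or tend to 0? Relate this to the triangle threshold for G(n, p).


Number of potential triangles: C(176, 3) = 893200.
Each occurs with probability p³ ≈ (0.223)³ ≈ 1.10731e-02.
By linearity: E[X] = C(176, 3)·p³ ≈ 893200 · 1.10731e-02 ≈ 9890.483.
Since α = 2/3 < 1, p = c/n^{2/3} ≫ 1/n is above the triangle threshold p ~ 1/n. Asymptotically E[X] ~ (c³/6)·n^{3(1−α)} = (7³/6)·n^{1} → ∞; triangles are abundant w.h.p.

E[X] ≈ 9890.483; in regime p = Θ(1/n^{2/3}) E[X] diverges (above the triangle threshold p ~ 1/n).


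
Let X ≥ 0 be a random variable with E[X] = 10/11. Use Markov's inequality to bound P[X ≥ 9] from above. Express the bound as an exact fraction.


μ = E[X] = 10/11, a = 9.
Markov: P[X ≥ 9] ≤ μ/a = (10/11)/9 = 10/99.
Numerically: ≈ 0.101010.
(Since a = 9 > μ = 0.909091, the bound 10/99 is < 1 and informative.)

P[X ≥ 9] ≤ 10/99 ≈ 0.101010.


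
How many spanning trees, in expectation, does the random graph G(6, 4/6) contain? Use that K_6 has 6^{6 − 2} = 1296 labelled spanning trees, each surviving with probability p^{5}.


K_6 has 6^{6 − 2} = 1296 labelled spanning trees.
For each such spanning tree H, let X_H = 1 if all 5 edges of H are present in G. Then P[X_H = 1] = p^{5} = (2/3)^{5} = 32/243.
By linearity of expectation: E[X] = Σ_H E[X_H] = 1296 · p^{5} = 1296 · 32/243 = 512/3.
Numerically: E[X] ≈ 170.7.

E[X] = 1296 · (2/3)^{5} = 512/3 ≈ 170.7.


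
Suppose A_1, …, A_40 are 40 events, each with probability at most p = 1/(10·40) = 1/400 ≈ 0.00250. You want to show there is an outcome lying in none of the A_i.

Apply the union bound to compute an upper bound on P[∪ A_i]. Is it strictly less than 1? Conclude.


Union bound: P[∪_{i=1}^{40} A_i] ≤ Σ_i P[A_i] ≤ 40·p = 40·(1/400) = 1/10.
Numerically: 1/10 ≈ 0.10000.
Is 1/10 < 1? YES.
Since P[∪ A_i] ≤ 1/10 < 1, the complement has P[∩ A_i^c] ≥ 1 − 1/10 = 9/10 > 0, so some outcome avoids every A_i.

40·p = 1/10 ≈ 0.10000; existence CERTIFIED by the union bound.


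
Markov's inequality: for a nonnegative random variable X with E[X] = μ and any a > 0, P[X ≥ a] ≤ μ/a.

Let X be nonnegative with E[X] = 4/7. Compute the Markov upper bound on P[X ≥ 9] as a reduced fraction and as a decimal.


μ = E[X] = 4/7, a = 9.
Markov: P[X ≥ 9] ≤ μ/a = (4/7)/9 = 4/63.
Numerically: ≈ 0.063492.
(Since a = 9 > μ = 0.571429, the bound 4/63 is < 1 and informative.)

P[X ≥ 9] ≤ 4/63 ≈ 0.063492.


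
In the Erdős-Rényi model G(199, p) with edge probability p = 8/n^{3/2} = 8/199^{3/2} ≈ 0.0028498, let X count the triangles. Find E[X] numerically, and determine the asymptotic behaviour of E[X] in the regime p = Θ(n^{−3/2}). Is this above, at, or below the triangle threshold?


Number of potential triangles: C(199, 3) = 1293699.
Each occurs with probability p³ ≈ (0.0028498)³ ≈ 2.3143611e-08.
By linearity: E[X] = C(199, 3)·p³ ≈ 1293699 · 2.3143611e-08 ≈ 0.02994.
Since α = 3/2 > 1, p = c/n^{3/2} = o(1/n) is below the triangle threshold p ~ 1/n. Asymptotically E[X] ~ (c³/6)·n^{3(1−α)} = (8³/6)·n^{-1.5} → 0, so by Markov's inequality G has no triangles w.h.p.

E[X] ≈ 0.02994; in regime p = Θ(1/n^{3/2}) E[X] tends to 0 (below the triangle threshold p ~ 1/n).


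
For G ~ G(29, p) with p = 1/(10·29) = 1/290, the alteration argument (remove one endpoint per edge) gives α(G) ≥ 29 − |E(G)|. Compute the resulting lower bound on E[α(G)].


E[|E(G)|] = C(29, 2)·p = 406 · (1/290) = 7/5.
E[α(G)] ≥ n − E[|E(G)|] = 29 − 7/5 = 138/5.
Numerically: ≈ 27.600.
(This is only a lower bound; the true E[α(G)] may be larger.)

E[α(G)] ≥ 138/5 ≈ 27.600.


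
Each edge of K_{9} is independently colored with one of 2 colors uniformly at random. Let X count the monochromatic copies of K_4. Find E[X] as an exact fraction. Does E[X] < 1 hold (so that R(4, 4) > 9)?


E[X] = C(9, 4) · 2^{1 − 6} = 126 · 2^{−5} = 126/32.
As a reduced fraction: E[X] = 63/16 ≈ 3.9375.
Is E[X] < 1? NO.
Since E[X] ≥ 1, the first-moment bound is inconclusive at n = 9; it does NOT by itself certify R(4, 4) > 9.

E[X] = 63/16 ≈ 3.9375; E[X] ≥ 1; first-moment method inconclusive here.


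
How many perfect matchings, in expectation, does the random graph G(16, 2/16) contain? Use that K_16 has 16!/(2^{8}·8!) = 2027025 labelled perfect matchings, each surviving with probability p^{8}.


K_16 has 16!/(2^{8}·8!) = 2027025 labelled perfect matchings.
For each such perfect matching H, let X_H = 1 if all 8 edges of H are present in G. Then P[X_H = 1] = p^{8} = (1/8)^{8} = 1/16777216.
Summing the indicators: E[X] = Σ_H E[X_H] = 2027025 · p^{8} = 2027025 · 1/16777216 = 2027025/16777216.
Numerically: E[X] ≈ 0.12082.

E[X] = 2027025 · (1/8)^{8} = 2027025/16777216 ≈ 0.12082.


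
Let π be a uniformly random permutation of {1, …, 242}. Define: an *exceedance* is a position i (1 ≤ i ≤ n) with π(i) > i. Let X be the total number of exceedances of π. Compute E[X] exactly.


Write X = Σ_{i=1}^{242} X_i, where X_i = 1_{π(i) > i}.
For each fixed i, π(i) is uniform over {1, …, 242} (marginal of a uniform permutation), so P[π(i) > i] = (n − i)/n. Summing: Σ_{i=1}^{242} (n − i)/n = (0 + 1 + … + 241)/242 = 242(242 − 1)/(2·242) = (242 − 1)/2.
Hence E[X] = Σ_{i=1}^{242} (242 − i)/242 = 241/2 ≈ 120.500000.

E[X] = 241/2 = 120.500000.


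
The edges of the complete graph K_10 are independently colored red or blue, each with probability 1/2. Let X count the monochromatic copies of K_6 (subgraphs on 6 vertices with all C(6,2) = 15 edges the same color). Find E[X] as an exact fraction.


Let X = Σ_S X_S over the C(10, 6) = 210 subsets S of size 6, where X_S = 1 if the K_6 on S is monochromatic.
For a fixed S, the K_6 on S has C(6, 2) = 15 edges. P[all 15 edges red] = (1/2)^15, and likewise for blue, so P[monochromatic] = 2·(1/2)^15 = 2^{1 − 15} = 1/16384.
By linearity: E[X] = C(10, 6) · 2^{1 − 15} = 210 · 1/16384 = 105/8192.
Numerically: E[X] ≈ 0.0128.

E[X] = C(10,6)·2^(1−C(6,2)) = 105/8192 ≈ 0.0128.


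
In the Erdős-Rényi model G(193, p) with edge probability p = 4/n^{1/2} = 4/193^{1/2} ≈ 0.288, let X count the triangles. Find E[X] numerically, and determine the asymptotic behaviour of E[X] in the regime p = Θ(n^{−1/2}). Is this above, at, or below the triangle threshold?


Number of potential triangles: C(193, 3) = 1179616.
Each occurs with probability p³ ≈ (0.288)³ ≈ 2.38695e-02.
By linearity: E[X] = C(193, 3)·p³ ≈ 1179616 · 2.38695e-02 ≈ 28156.889.
Since α = 1/2 < 1, p = c/n^{1/2} ≫ 1/n is above the triangle threshold p ~ 1/n. Asymptotically E[X] ~ (c³/6)·n^{3(1−α)} = (4³/6)·n^{1.5} → ∞; triangles are abundant w.h.p.

E[X] ≈ 28156.889; in regime p = Θ(1/n^{1/2}) E[X] diverges (above the triangle threshold p ~ 1/n).


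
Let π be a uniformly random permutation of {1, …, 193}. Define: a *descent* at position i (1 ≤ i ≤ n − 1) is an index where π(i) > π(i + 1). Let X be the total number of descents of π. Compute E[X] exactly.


Write X = Σ X_I over i = 1, …, 192, with X_I the indicator of one descent.
There are 192 indicators.
For each fixed i, the pair (π(i), π(i+1)) is a uniformly random ordered pair of distinct values from {1, …, 193}; by symmetry P[π(i) > π(i+1)] = 1/2.
By linearity: E[X] = 192 · (1/2) = (193 − 1) · (1/2) = 96 ≈ 96.00000.

E[X] = 96 = 96.00000.


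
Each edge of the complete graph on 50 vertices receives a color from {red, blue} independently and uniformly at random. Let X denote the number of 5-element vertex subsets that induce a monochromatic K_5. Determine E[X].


Let X = Σ_S X_S over the C(50, 5) = 2118760 subsets S of size 5, where X_S = 1 if the K_5 on S is monochromatic.
For a fixed S, the K_5 on S has C(5, 2) = 10 edges. P[all 10 edges red] = (1/2)^10, and likewise for blue, so P[monochromatic] = 2·(1/2)^10 = 2^{1 − 10} = 1/512.
By linearity of expectation: E[X] = C(50, 5) · 2^{1 − 10} = 2118760 · 1/512 = 264845/64.
Numerically: E[X] ≈ 4138.2031.

E[X] = C(50,5)·2^(1−C(5,2)) = 264845/64 ≈ 4138.2031.


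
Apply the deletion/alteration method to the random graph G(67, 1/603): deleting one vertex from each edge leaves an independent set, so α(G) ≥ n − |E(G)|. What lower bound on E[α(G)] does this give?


E[|E(G)|] = C(67, 2)·p = 2211 · (1/603) = 11/3.
E[α(G)] ≥ n − E[|E(G)|] = 67 − 11/3 = 190/3.
Numerically: ≈ 63.3333.
(This is only a lower bound; the true E[α(G)] may be larger.)

E[α(G)] ≥ 190/3 ≈ 63.3333.


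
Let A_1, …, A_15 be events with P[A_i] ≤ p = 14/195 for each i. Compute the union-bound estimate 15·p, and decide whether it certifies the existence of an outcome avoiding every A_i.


Union bound: P[∪_{i=1}^{15} A_i] ≤ Σ_i P[A_i] ≤ 15·p = 15·(14/195) = 14/13.
Numerically: 14/13 ≈ 1.0769231.
Is 14/13 < 1? NO.
Since the bound 14/13 is ≥ 1, the union bound is uninformative here; it does NOT by itself certify existence.

15·p = 14/13 ≈ 1.0769231; existence NOT certified by the union bound.


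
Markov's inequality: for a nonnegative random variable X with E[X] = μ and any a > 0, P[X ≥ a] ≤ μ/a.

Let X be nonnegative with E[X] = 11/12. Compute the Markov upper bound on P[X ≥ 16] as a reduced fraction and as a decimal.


μ = E[X] = 11/12, a = 16.
Markov: P[X ≥ 16] ≤ μ/a = (11/12)/16 = 11/192.
Numerically: ≈ 0.05729.
(Since a = 16 > μ = 0.91667, the bound 11/192 is < 1 and informative.)

P[X ≥ 16] ≤ 11/192 ≈ 0.05729.


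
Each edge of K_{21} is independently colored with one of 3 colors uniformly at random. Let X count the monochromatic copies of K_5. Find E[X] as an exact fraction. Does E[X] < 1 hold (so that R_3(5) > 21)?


E[X] = C(21, 5) · 3^{1 − 10} = 20349 · 3^{−9} = 20349/19683.
As a reduced fraction: E[X] = 2261/2187 ≈ 1.0338363.
Is E[X] < 1? NO.
Since E[X] ≥ 1, the first-moment bound is inconclusive at n = 21; it does NOT by itself certify R_3(5) > 21.

E[X] = 2261/2187 ≈ 1.0338363; E[X] ≥ 1; first-moment method inconclusive here.


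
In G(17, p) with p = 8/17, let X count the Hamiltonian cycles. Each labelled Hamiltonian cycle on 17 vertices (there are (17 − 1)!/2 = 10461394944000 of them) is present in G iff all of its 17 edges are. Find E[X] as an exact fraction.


K_17 has (17 − 1)!/2 = 10461394944000 labelled Hamiltonian cycles.
For each such Hamiltonian cycle H, let X_H = 1 if all 17 edges of H are present in G. Then P[X_H = 1] = p^{17} = (8/17)^{17} = 2251799813685248/827240261886336764177.
By linearity of expectation: E[X] = Σ_H E[X_H] = 10461394944000 · p^{17} = 10461394944000 · 2251799813685248/827240261886336764177 = 23556967185786995434586112000/827240261886336764177.
Numerically: E[X] ≈ 2.848e+07.

E[X] = 10461394944000 · (8/17)^{17} = 23556967185786995434586112000/827240261886336764177 ≈ 2.848e+07.


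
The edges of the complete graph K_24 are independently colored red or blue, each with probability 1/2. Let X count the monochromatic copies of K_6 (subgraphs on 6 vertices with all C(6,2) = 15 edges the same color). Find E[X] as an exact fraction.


Let X = Σ_S X_S over the C(24, 6) = 134596 subsets S of size 6, where X_S = 1 if the K_6 on S is monochromatic.
For a fixed S, the K_6 on S has C(6, 2) = 15 edges. P[all 15 edges red] = (1/2)^15, and likewise for blue, so P[monochromatic] = 2·(1/2)^15 = 2^{1 − 15} = 1/16384.
Summing: E[X] = C(24, 6) · 2^{1 − 15} = 134596 · 1/16384 = 33649/4096.
Numerically: E[X] ≈ 8.2151.

E[X] = C(24,6)·2^(1−C(6,2)) = 33649/4096 ≈ 8.2151.


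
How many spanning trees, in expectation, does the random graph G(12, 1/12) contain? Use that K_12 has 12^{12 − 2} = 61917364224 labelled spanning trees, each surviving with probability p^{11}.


K_12 has 12^{12 − 2} = 61917364224 labelled spanning trees.
For each such spanning tree H, let X_H = 1 if all 11 edges of H are present in G. Then P[X_H = 1] = p^{11} = (1/12)^{11} = 1/743008370688.
By linearity: E[X] = Σ_H E[X_H] = 61917364224 · p^{11} = 61917364224 · 1/743008370688 = 1/12.
Numerically: E[X] ≈ 0.083333.

E[X] = 61917364224 · (1/12)^{11} = 1/12 ≈ 0.083333.


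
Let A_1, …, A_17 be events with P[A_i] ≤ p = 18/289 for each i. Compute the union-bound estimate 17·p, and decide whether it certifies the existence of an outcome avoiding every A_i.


Union bound: P[∪_{i=1}^{17} A_i] ≤ Σ_i P[A_i] ≤ 17·p = 17·(18/289) = 18/17.
Numerically: 18/17 ≈ 1.0588.
Is 18/17 < 1? NO.
Since the bound 18/17 is ≥ 1, the union bound is uninformative here; it does NOT by itself certify existence.

17·p = 18/17 ≈ 1.0588; existence NOT certified by the union bound.


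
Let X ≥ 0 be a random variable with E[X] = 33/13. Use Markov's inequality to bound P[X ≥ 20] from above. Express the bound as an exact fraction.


μ = E[X] = 33/13, a = 20.
Markov: P[X ≥ 20] ≤ μ/a = (33/13)/20 = 33/260.
Numerically: ≈ 0.12692.
(Since a = 20 > μ = 2.53846, the bound 33/260 is < 1 and informative.)

P[X ≥ 20] ≤ 33/260 ≈ 0.12692.


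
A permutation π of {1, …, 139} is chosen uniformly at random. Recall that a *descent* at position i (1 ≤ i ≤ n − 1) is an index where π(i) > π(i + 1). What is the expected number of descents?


Write X = Σ X_I over i = 1, …, 138, with X_I the indicator of one descent.
There are 138 indicators.
For each fixed i, the pair (π(i), π(i+1)) is a uniformly random ordered pair of distinct values from {1, …, 139}; by symmetry P[π(i) > π(i+1)] = 1/2.
By linearity: E[X] = 138 · (1/2) = (139 − 1) · (1/2) = 69 ≈ 69.000.

E[X] = 69 = 69.000.


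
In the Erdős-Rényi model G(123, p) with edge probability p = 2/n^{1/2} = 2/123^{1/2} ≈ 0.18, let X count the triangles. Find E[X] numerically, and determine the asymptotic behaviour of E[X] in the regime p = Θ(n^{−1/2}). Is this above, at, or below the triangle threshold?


Number of potential triangles: C(123, 3) = 302621.
Each occurs with probability p³ ≈ (0.18)³ ≈ 5.86452e-03.
By linearity: E[X] = C(123, 3)·p³ ≈ 302621 · 5.86452e-03 ≈ 1774.726.
Since α = 1/2 < 1, p = c/n^{1/2} ≫ 1/n is above the triangle threshold p ~ 1/n. Asymptotically E[X] ~ (c³/6)·n^{3(1−α)} = (2³/6)·n^{1.5} → ∞; triangles are abundant w.h.p.

E[X] ≈ 1774.726; in regime p = Θ(1/n^{1/2}) E[X] diverges (above the triangle threshold p ~ 1/n).


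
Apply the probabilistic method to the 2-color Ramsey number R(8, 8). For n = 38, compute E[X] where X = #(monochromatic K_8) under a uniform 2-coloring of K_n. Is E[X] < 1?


E[X] = C(38, 8) · 2^{1 − 28} = 48903492 · 2^{−27} = 48903492/134217728.
As a reduced fraction: E[X] = 12225873/33554432 ≈ 0.364.
Is E[X] < 1? YES.
Since E[X] < 1, there exists a 2-coloring of K_{38} with no monochromatic K_8; hence R(8, 8) > 38.

E[X] = 12225873/33554432 ≈ 0.364; E[X] < 1, so R(8, 8) > 38.


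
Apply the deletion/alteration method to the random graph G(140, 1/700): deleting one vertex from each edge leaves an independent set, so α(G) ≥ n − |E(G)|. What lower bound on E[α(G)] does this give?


E[|E(G)|] = C(140, 2)·p = 9730 · (1/700) = 139/10.
E[α(G)] ≥ n − E[|E(G)|] = 140 − 139/10 = 1261/10.
Numerically: ≈ 126.10000.
(This is only a lower bound; the true E[α(G)] may be larger.)

E[α(G)] ≥ 1261/10 ≈ 126.10000.


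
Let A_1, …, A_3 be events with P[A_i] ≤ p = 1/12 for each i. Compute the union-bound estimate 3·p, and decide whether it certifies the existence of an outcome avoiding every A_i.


Union bound: P[∪_{i=1}^{3} A_i] ≤ Σ_i P[A_i] ≤ 3·p = 3·(1/12) = 1/4.
Numerically: 1/4 ≈ 0.250.
Is 1/4 < 1? YES.
Since P[∪ A_i] ≤ 1/4 < 1, the complement has P[∩ A_i^c] ≥ 1 − 1/4 = 3/4 > 0, so some outcome avoids every A_i.

3·p = 1/4 ≈ 0.250; existence CERTIFIED by the union bound.


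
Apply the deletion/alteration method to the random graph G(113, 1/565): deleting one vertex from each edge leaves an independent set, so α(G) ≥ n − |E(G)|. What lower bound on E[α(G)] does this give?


E[|E(G)|] = C(113, 2)·p = 6328 · (1/565) = 56/5.
E[α(G)] ≥ n − E[|E(G)|] = 113 − 56/5 = 509/5.
Numerically: ≈ 101.8000.
(This is only a lower bound; the true E[α(G)] may be larger.)

E[α(G)] ≥ 509/5 ≈ 101.8000.


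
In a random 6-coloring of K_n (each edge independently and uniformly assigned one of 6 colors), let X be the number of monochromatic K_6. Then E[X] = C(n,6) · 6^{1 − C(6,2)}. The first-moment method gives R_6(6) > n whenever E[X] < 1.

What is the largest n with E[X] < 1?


We need C(n, 6) · 6^{1 − 15} < 1, i.e. C(n, 6) < 6^{15 − 1} = 78364164096.
Check values of n near the boundary:
  n = 197: C(197, 6) = 75176946208; 75176946208 < 78364164096? YES
  n = 198: C(198, 6) = 77526225777; 77526225777 < 78364164096? YES
  n = 199: C(199, 6) = 79936367511; 79936367511 < 78364164096? NO
  n = 200: C(200, 6) = 82408626300; 82408626300 < 78364164096? NO
The largest n with C(n, 6) < 78364164096 is n = 198 (where E[X] = 25842075259/26121388032 ≈ 0.989). Hence R_6(6) > 198, i.e. R_6(6) ≥ 199.

Largest n = 198; hence R_6(6) > 198.


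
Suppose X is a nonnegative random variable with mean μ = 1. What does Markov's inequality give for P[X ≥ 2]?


μ = E[X] = 1, a = 2.
Markov: P[X ≥ 2] ≤ μ/a = (1)/2 = 1/2.
Numerically: ≈ 0.5000.
(Since a = 2 > μ = 1.0000, the bound 1/2 is < 1 and informative.)

P[X ≥ 2] ≤ 1/2 ≈ 0.5000.


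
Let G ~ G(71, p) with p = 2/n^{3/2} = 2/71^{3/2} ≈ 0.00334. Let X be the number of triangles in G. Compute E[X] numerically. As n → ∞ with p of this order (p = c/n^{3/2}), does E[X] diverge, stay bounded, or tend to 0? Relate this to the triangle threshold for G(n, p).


Number of potential triangles: C(71, 3) = 57155.
Each occurs with probability p³ ≈ (0.00334)³ ≈ 3.73618e-08.
By linearity: E[X] = C(71, 3)·p³ ≈ 57155 · 3.73618e-08 ≈ 0.002.
Since α = 3/2 > 1, p = c/n^{3/2} = o(1/n) is below the triangle threshold p ~ 1/n. Asymptotically E[X] ~ (c³/6)·n^{3(1−α)} = (2³/6)·n^{-1.5} → 0, so by Markov's inequality G has no triangles w.h.p.

E[X] ≈ 0.002; in regime p = Θ(1/n^{3/2}) E[X] tends to 0 (below the triangle threshold p ~ 1/n).


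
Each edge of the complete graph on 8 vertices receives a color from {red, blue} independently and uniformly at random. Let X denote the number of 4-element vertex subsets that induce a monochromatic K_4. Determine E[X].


Let X = Σ_S X_S over the C(8, 4) = 70 subsets S of size 4, where X_S = 1 if the K_4 on S is monochromatic.
For a fixed S, the K_4 on S has C(4, 2) = 6 edges. P[all 6 edges red] = (1/2)^6, and likewise for blue, so P[monochromatic] = 2·(1/2)^6 = 2^{1 − 6} = 1/32.
By linearity of expectation: E[X] = C(8, 4) · 2^{1 − 6} = 70 · 1/32 = 35/16.
Numerically: E[X] ≈ 2.187500.

E[X] = C(8,4)·2^(1−C(4,2)) = 35/16 ≈ 2.187500.


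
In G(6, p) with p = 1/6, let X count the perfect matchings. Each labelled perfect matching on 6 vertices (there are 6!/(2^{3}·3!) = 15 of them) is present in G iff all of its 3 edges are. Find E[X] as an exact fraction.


K_6 has 6!/(2^{3}·3!) = 15 labelled perfect matchings.
For each such perfect matching H, let X_H = 1 if all 3 edges of H are present in G. Then P[X_H = 1] = p^{3} = (1/6)^{3} = 1/216.
By linearity of expectation: E[X] = Σ_H E[X_H] = 15 · p^{3} = 15 · 1/216 = 5/72.
Numerically: E[X] ≈ 0.0694444.

E[X] = 15 · (1/6)^{3} = 5/72 ≈ 0.0694444.


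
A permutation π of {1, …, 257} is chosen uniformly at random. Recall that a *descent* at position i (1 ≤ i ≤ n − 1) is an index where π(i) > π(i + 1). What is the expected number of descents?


Write X = Σ X_I over i = 1, …, 256, with X_I the indicator of one descent.
There are 256 indicators.
For each fixed i, the pair (π(i), π(i+1)) is a uniformly random ordered pair of distinct values from {1, …, 257}; by symmetry P[π(i) > π(i+1)] = 1/2.
By linearity: E[X] = 256 · (1/2) = (257 − 1) · (1/2) = 128 ≈ 128.000.

E[X] = 128 = 128.000.


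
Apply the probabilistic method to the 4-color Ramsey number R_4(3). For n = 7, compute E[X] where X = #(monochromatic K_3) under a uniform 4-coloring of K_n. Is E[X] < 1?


E[X] = C(7, 3) · 4^{1 − 3} = 35 · 4^{−2} = 35/16.
As a reduced fraction: E[X] = 35/16 ≈ 2.18750.
Is E[X] < 1? NO.
Since E[X] ≥ 1, the first-moment bound is inconclusive at n = 7; it does NOT by itself certify R_4(3) > 7.

E[X] = 35/16 ≈ 2.18750; E[X] ≥ 1; first-moment method inconclusive here.


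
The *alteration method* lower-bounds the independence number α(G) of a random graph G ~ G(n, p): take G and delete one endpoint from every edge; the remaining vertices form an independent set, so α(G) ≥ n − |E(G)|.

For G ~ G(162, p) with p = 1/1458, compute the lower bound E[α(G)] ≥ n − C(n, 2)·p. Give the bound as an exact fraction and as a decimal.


E[|E(G)|] = C(162, 2)·p = 13041 · (1/1458) = 161/18.
E[α(G)] ≥ n − E[|E(G)|] = 162 − 161/18 = 2755/18.
Numerically: ≈ 153.05556.
(This is only a lower bound; the true E[α(G)] may be larger.)

E[α(G)] ≥ 2755/18 ≈ 153.05556.


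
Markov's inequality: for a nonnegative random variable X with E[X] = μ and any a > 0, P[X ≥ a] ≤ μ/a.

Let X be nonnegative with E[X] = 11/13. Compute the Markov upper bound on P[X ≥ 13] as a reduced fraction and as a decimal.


μ = E[X] = 11/13, a = 13.
Markov: P[X ≥ 13] ≤ μ/a = (11/13)/13 = 11/169.
Numerically: ≈ 0.0651.
(Since a = 13 > μ = 0.8462, the bound 11/169 is < 1 and informative.)

P[X ≥ 13] ≤ 11/169 ≈ 0.0651.


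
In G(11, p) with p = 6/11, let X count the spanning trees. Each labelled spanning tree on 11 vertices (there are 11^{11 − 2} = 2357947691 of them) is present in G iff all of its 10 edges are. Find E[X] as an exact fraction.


K_11 has 11^{11 − 2} = 2357947691 labelled spanning trees.
For each such spanning tree H, let X_H = 1 if all 10 edges of H are present in G. Then P[X_H = 1] = p^{10} = (6/11)^{10} = 60466176/25937424601.
Summing the indicators: E[X] = Σ_H E[X_H] = 2357947691 · p^{10} = 2357947691 · 60466176/25937424601 = 60466176/11.
Numerically: E[X] ≈ 5.497e+06.

E[X] = 2357947691 · (6/11)^{10} = 60466176/11 ≈ 5.497e+06.


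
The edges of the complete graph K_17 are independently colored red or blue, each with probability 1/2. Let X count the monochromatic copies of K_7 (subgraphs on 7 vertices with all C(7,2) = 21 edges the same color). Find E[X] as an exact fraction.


Let X = Σ_S X_S over the C(17, 7) = 19448 subsets S of size 7, where X_S = 1 if the K_7 on S is monochromatic.
For a fixed S, the K_7 on S has C(7, 2) = 21 edges. P[all 21 edges red] = (1/2)^21, and likewise for blue, so P[monochromatic] = 2·(1/2)^21 = 2^{1 − 21} = 1/1048576.
By linearity of expectation: E[X] = C(17, 7) · 2^{1 − 21} = 19448 · 1/1048576 = 2431/131072.
Numerically: E[X] ≈ 0.018547.

E[X] = C(17,7)·2^(1−C(7,2)) = 2431/131072 ≈ 0.018547.


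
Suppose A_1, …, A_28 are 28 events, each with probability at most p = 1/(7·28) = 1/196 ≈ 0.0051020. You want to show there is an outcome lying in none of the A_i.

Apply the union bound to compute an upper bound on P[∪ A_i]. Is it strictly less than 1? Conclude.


Union bound: P[∪_{i=1}^{28} A_i] ≤ Σ_i P[A_i] ≤ 28·p = 28·(1/196) = 1/7.
Numerically: 1/7 ≈ 0.1428571.
Is 1/7 < 1? YES.
Since P[∪ A_i] ≤ 1/7 < 1, the complement has P[∩ A_i^c] ≥ 1 − 1/7 = 6/7 > 0, so some outcome avoids every A_i.

28·p = 1/7 ≈ 0.1428571; existence CERTIFIED by the union bound.


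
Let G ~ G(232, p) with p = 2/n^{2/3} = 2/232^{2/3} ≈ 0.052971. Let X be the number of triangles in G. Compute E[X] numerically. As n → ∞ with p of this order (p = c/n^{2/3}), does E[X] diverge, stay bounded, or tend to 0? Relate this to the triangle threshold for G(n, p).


Number of potential triangles: C(232, 3) = 2054360.
Each occurs with probability p³ ≈ (0.052971)³ ≈ 1.48632580e-04.
By linearity: E[X] = C(232, 3)·p³ ≈ 2054360 · 1.48632580e-04 ≈ 305.344828.
Since α = 2/3 < 1, p = c/n^{2/3} ≫ 1/n is above the triangle threshold p ~ 1/n. Asymptotically E[X] ~ (c³/6)·n^{3(1−α)} = (2³/6)·n^{1} → ∞; triangles are abundant w.h.p.

E[X] ≈ 305.344828; in regime p = Θ(1/n^{2/3}) E[X] diverges (above the triangle threshold p ~ 1/n).


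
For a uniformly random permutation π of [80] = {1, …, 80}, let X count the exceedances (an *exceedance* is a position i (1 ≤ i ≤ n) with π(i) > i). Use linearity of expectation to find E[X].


Write X = Σ_{i=1}^{80} X_i, where X_i = 1_{π(i) > i}.
For each fixed i, π(i) is uniform over {1, …, 80} (marginal of a uniform permutation), so P[π(i) > i] = (n − i)/n. Summing: Σ_{i=1}^{80} (n − i)/n = (0 + 1 + … + 79)/80 = 80(80 − 1)/(2·80) = (80 − 1)/2.
Hence E[X] = Σ_{i=1}^{80} (80 − i)/80 = 79/2 ≈ 39.5000.

E[X] = 79/2 = 39.5000.


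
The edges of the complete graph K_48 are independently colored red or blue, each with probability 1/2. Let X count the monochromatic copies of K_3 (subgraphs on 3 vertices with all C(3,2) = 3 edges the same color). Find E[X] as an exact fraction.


Let X = Σ_S X_S over the C(48, 3) = 17296 subsets S of size 3, where X_S = 1 if the K_3 on S is monochromatic.
For a fixed S, the K_3 on S has C(3, 2) = 3 edges. P[all 3 edges red] = (1/2)^3, and likewise for blue, so P[monochromatic] = 2·(1/2)^3 = 2^{1 − 3} = 1/4.
By linearity: E[X] = C(48, 3) · 2^{1 − 3} = 17296 · 1/4 = 4324.
Numerically: E[X] ≈ 4324.00000.

E[X] = C(48,3)·2^(1−C(3,2)) = 4324 ≈ 4324.00000.


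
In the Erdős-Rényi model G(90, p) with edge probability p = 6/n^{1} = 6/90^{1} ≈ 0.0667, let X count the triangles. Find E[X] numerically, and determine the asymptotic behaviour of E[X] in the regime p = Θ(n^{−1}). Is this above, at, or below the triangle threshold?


Number of potential triangles: C(90, 3) = 117480.
Each occurs with probability p³ ≈ (0.0667)³ ≈ 2.96296e-04.
By linearity: E[X] = C(90, 3)·p³ ≈ 117480 · 2.96296e-04 ≈ 34.809.
Here α = 1, so p = 6/n is exactly at the triangle threshold p ~ 1/n. Asymptotically E[X] → c³/6 = 6³/6 = 36 ≈ 36.000, a bounded constant. In this regime the triangle count is asymptotically Poisson(c³/6).

E[X] ≈ 34.809; in regime p = Θ(1/n^{1}) E[X] stays bounded (at the triangle threshold p ~ 1/n).


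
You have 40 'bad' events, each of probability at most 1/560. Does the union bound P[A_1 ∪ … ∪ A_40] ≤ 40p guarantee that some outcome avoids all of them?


Union bound: P[∪_{i=1}^{40} A_i] ≤ Σ_i P[A_i] ≤ 40·p = 40·(1/560) = 1/14.
Numerically: 1/14 ≈ 0.0714.
Is 1/14 < 1? YES.
Since P[∪ A_i] ≤ 1/14 < 1, the complement has P[∩ A_i^c] ≥ 1 − 1/14 = 13/14 > 0, so some outcome avoids every A_i.

40·p = 1/14 ≈ 0.0714; existence CERTIFIED by the union bound.


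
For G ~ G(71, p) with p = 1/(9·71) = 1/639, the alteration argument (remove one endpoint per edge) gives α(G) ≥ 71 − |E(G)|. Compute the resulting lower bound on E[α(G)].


E[|E(G)|] = C(71, 2)·p = 2485 · (1/639) = 35/9.
E[α(G)] ≥ n − E[|E(G)|] = 71 − 35/9 = 604/9.
Numerically: ≈ 67.111.
(This is only a lower bound; the true E[α(G)] may be larger.)

E[α(G)] ≥ 604/9 ≈ 67.111.


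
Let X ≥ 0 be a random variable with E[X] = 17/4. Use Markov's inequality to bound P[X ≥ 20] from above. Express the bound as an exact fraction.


μ = E[X] = 17/4, a = 20.
Markov: P[X ≥ 20] ≤ μ/a = (17/4)/20 = 17/80.
Numerically: ≈ 0.21250.
(Since a = 20 > μ = 4.25000, the bound 17/80 is < 1 and informative.)

P[X ≥ 20] ≤ 17/80 ≈ 0.21250.


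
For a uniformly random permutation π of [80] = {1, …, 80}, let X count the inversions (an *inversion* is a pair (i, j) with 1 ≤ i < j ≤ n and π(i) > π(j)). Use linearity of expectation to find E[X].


Write X = Σ X_I over the C(80, 2) = 3160 pairs i < j, with X_I the indicator of one inversion.
There are 3160 indicators.
For each fixed pair i < j, the values π(i) and π(j) are two distinct elements of {1, …, 80} in uniformly random order; by symmetry P[π(i) > π(j)] = 1/2.
By linearity: E[X] = 3160 · (1/2) = C(80, 2) · (1/2) = 3160/2 = 1580 ≈ 1580.000000.

E[X] = 1580 = 1580.000000.


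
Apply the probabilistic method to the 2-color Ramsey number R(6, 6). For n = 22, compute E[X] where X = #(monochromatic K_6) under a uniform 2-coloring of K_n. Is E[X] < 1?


E[X] = C(22, 6) · 2^{1 − 15} = 74613 · 2^{−14} = 74613/16384.
As a reduced fraction: E[X] = 74613/16384 ≈ 4.5540161.
Is E[X] < 1? NO.
Since E[X] ≥ 1, the first-moment bound is inconclusive at n = 22; it does NOT by itself certify R(6, 6) > 22.

E[X] = 74613/16384 ≈ 4.5540161; E[X] ≥ 1; first-moment method inconclusive here.


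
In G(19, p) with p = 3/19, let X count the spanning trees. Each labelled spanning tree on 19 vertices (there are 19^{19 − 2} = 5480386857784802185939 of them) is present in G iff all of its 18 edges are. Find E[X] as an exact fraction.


K_19 has 19^{19 − 2} = 5480386857784802185939 labelled spanning trees.
For each such spanning tree H, let X_H = 1 if all 18 edges of H are present in G. Then P[X_H = 1] = p^{18} = (3/19)^{18} = 387420489/104127350297911241532841.
By linearity of expectation: E[X] = Σ_H E[X_H] = 5480386857784802185939 · p^{18} = 5480386857784802185939 · 387420489/104127350297911241532841 = 387420489/19.
Numerically: E[X] ≈ 2.03906e+07.

E[X] = 5480386857784802185939 · (3/19)^{18} = 387420489/19 ≈ 2.03906e+07.


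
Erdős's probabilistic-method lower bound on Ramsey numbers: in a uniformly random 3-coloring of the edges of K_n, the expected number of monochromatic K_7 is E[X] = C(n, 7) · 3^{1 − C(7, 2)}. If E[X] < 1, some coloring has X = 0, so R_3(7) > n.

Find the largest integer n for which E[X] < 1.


We need C(n, 7) · 3^{1 − 21} < 1, i.e. C(n, 7) < 3^{21 − 1} = 3486784401.
Check values of n near the boundary:
  n = 77: C(77, 7) = 2404808340; 2404808340 < 3486784401? YES
  n = 78: C(78, 7) = 2641902120; 2641902120 < 3486784401? YES
  n = 79: C(79, 7) = 2898753715; 2898753715 < 3486784401? YES
  n = 80: C(80, 7) = 3176716400; 3176716400 < 3486784401? YES
  n = 81: C(81, 7) = 3477216600; 3477216600 < 3486784401? YES
  n = 82: C(82, 7) = 3801756816; 3801756816 < 3486784401? NO
  n = 83: C(83, 7) = 4151918628; 4151918628 < 3486784401? NO
The largest n with C(n, 7) < 3486784401 is n = 81 (where E[X] = 42928600/43046721 ≈ 0.99726). Hence R_3(7) > 81, i.e. R_3(7) ≥ 82.

Largest n = 81; hence R_3(7) > 81.


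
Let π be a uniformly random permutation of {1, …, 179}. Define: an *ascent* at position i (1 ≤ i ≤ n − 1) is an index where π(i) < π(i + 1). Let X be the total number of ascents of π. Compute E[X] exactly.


Write X = Σ X_I over i = 1, …, 178, with X_I the indicator of one ascent.
There are 178 indicators.
For each fixed i, the pair (π(i), π(i+1)) is a uniformly random ordered pair of distinct values from {1, …, 179}; by symmetry P[π(i) < π(i+1)] = 1/2.
By linearity: E[X] = 178 · (1/2) = (179 − 1) · (1/2) = 89 ≈ 89.000.

E[X] = 89 = 89.000.


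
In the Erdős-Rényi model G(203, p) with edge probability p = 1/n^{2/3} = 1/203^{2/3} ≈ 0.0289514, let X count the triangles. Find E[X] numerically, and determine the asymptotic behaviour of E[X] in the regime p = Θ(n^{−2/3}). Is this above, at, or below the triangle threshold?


Number of potential triangles: C(203, 3) = 1373701.
Each occurs with probability p³ ≈ (0.0289514)³ ≈ 2.42665437e-05.
By linearity: E[X] = C(203, 3)·p³ ≈ 1373701 · 2.42665437e-05 ≈ 33.334975.
Since α = 2/3 < 1, p = c/n^{2/3} ≫ 1/n is above the triangle threshold p ~ 1/n. Asymptotically E[X] ~ (c³/6)·n^{3(1−α)} = (1³/6)·n^{1} → ∞; triangles are abundant w.h.p.

E[X] ≈ 33.334975; in regime p = Θ(1/n^{2/3}) E[X] diverges (above the triangle threshold p ~ 1/n).
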